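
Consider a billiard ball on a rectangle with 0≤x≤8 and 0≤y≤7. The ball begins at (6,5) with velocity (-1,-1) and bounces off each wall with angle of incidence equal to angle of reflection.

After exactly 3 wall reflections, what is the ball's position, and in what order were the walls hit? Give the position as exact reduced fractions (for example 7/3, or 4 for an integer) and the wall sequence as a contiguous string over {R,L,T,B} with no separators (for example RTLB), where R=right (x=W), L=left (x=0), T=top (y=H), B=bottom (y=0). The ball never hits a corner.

Final position: (6,7)
Wall sequence: BLT

1. t=5 → B at (1,0); v=(-1,1)
2. t=1 → L at (0,1); v=(1,1)
3. t=6 → T at (6,7); v=(1,-1)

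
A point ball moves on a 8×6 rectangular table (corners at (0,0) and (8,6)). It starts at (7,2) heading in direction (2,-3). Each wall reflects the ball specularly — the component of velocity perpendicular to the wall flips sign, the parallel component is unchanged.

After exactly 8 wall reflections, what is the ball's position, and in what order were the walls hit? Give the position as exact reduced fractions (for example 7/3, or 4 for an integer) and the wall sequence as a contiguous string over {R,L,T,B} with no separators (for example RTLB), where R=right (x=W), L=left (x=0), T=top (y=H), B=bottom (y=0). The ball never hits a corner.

1. t=1/2 → R at (8,1/2); v=(-2,-3)
2. t=1/6 → B at (23/3,0); v=(-2,3)
3. t=2 → T at (11/3,6); v=(-2,-3)
4. t=11/6 → L at (0,1/2); v=(2,-3)
5. t=1/6 → B at (1/3,0); v=(2,3)
6. t=2 → T at (13/3,6); v=(2,-3)
7. t=11/6 → R at (8,1/2); v=(-2,-3)
8. t=1/6 → B at (23/3,0); v=(-2,3)

Final position: (23/3,0)
Wall sequence: RBTLBTRB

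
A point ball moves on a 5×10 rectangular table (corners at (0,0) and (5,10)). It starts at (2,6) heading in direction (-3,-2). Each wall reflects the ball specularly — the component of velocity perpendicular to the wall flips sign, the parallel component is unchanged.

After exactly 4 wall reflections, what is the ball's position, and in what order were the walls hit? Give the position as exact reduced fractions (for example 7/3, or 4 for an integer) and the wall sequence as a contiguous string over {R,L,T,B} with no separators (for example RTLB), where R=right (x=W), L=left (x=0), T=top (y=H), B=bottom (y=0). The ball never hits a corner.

1. t=2/3 → L at (0,14/3); v=(3,-2)
2. t=5/3 → R at (5,4/3); v=(-3,-2)
3. t=2/3 → B at (3,0); v=(-3,2)
4. t=1 → L at (0,2); v=(3,2)

Final position: (0,2)
Wall sequence: LRBL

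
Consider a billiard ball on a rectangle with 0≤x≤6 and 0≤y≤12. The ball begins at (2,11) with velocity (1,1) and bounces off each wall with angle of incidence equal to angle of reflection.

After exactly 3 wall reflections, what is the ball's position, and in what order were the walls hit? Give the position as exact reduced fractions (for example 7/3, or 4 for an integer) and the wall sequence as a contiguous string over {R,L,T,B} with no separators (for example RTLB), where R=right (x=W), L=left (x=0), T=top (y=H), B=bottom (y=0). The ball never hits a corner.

Final position: (0,3)
Wall sequence: TRL

1. t=1 → T at (3,12); v=(1,-1)
2. t=3 → R at (6,9); v=(-1,-1)
3. t=6 → L at (0,3); v=(1,-1)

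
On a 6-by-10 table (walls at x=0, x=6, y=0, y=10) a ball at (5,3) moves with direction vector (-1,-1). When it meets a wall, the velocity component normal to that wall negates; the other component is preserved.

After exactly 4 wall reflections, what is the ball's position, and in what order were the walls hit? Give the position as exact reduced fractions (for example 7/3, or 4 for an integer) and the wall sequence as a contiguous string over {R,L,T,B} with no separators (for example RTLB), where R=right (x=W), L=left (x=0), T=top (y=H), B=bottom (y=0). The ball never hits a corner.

1. t=3 → B at (2,0); v=(-1,1)
2. t=2 → L at (0,2); v=(1,1)
3. t=6 → R at (6,8); v=(-1,1)
4. t=2 → T at (4,10); v=(-1,-1)

Final position: (4,10)
Wall sequence: BLRT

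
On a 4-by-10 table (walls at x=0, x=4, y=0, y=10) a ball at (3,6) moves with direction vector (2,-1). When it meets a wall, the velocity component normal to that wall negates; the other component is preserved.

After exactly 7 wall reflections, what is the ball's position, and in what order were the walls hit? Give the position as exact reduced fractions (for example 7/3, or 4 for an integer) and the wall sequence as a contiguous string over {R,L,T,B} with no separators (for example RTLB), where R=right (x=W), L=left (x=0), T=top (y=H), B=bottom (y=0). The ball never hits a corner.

1. t=1/2 → R at (4,11/2); v=(-2,-1)
2. t=2 → L at (0,7/2); v=(2,-1)
3. t=2 → R at (4,3/2); v=(-2,-1)
4. t=3/2 → B at (1,0); v=(-2,1)
5. t=1/2 → L at (0,1/2); v=(2,1)
6. t=2 → R at (4,5/2); v=(-2,1)
7. t=2 → L at (0,9/2); v=(2,1)

Final position: (0,9/2)
Wall sequence: RLRBLRL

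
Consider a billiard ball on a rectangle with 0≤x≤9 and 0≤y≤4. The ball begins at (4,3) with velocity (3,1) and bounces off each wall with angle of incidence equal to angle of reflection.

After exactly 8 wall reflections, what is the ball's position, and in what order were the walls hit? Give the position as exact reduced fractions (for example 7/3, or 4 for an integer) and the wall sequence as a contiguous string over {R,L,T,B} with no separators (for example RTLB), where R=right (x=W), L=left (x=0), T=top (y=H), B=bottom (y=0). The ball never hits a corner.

1. t=1 → T at (7,4); v=(3,-1)
2. t=2/3 → R at (9,10/3); v=(-3,-1)
3. t=3 → L at (0,1/3); v=(3,-1)
4. t=1/3 → B at (1,0); v=(3,1)
5. t=8/3 → R at (9,8/3); v=(-3,1)
6. t=4/3 → T at (5,4); v=(-3,-1)
7. t=5/3 → L at (0,7/3); v=(3,-1)
8. t=7/3 → B at (7,0); v=(3,1)

Final position: (7,0)
Wall sequence: TRLBRTLB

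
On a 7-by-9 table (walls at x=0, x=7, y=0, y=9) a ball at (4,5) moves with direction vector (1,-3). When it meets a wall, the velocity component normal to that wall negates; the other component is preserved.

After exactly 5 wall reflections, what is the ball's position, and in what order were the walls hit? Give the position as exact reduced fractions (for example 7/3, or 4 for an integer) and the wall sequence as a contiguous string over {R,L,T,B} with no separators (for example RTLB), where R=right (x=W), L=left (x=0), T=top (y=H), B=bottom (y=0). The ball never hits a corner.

1. t=5/3 → B at (17/3,0); v=(1,3)
2. t=4/3 → R at (7,4); v=(-1,3)
3. t=5/3 → T at (16/3,9); v=(-1,-3)
4. t=3 → B at (7/3,0); v=(-1,3)
5. t=7/3 → L at (0,7); v=(1,3)

Final position: (0,7)
Wall sequence: BRTBL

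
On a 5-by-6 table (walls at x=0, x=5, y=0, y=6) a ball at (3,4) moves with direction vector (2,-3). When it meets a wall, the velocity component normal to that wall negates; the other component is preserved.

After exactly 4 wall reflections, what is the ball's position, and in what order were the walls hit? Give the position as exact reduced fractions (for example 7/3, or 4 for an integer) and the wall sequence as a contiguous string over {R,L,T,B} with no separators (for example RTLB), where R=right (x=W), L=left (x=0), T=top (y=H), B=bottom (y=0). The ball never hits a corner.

1. t=1 → R at (5,1); v=(-2,-3)
2. t=1/3 → B at (13/3,0); v=(-2,3)
3. t=2 → T at (1/3,6); v=(-2,-3)
4. t=1/6 → L at (0,11/2); v=(2,-3)

Final position: (0,11/2)
Wall sequence: RBTL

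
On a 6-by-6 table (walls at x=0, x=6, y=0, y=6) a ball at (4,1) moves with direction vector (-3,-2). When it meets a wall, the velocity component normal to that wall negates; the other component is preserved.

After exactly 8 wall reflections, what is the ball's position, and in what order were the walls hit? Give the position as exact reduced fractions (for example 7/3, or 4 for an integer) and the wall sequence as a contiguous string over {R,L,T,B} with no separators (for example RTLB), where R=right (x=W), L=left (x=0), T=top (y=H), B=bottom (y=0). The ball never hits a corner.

Final position: (0,17/3)
Wall sequence: BLRTLBRL

1. t=1/2 → B at (5/2,0); v=(-3,2)
2. t=5/6 → L at (0,5/3); v=(3,2)
3. t=2 → R at (6,17/3); v=(-3,2)
4. t=1/6 → T at (11/2,6); v=(-3,-2)
5. t=11/6 → L at (0,7/3); v=(3,-2)
6. t=7/6 → B at (7/2,0); v=(3,2)
7. t=5/6 → R at (6,5/3); v=(-3,2)
8. t=2 → L at (0,17/3); v=(3,2)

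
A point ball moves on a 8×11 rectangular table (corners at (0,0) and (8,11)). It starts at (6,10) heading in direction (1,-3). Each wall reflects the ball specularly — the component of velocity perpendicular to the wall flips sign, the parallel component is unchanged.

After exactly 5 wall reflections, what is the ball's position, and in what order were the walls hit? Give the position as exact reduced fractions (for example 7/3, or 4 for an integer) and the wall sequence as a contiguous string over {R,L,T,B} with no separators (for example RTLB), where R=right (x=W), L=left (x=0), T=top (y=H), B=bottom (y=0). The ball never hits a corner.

Final position: (2/3,0)
Wall sequence: RBTLB

1. t=2 → R at (8,4); v=(-1,-3)
2. t=4/3 → B at (20/3,0); v=(-1,3)
3. t=11/3 → T at (3,11); v=(-1,-3)
4. t=3 → L at (0,2); v=(1,-3)
5. t=2/3 → B at (2/3,0); v=(1,3)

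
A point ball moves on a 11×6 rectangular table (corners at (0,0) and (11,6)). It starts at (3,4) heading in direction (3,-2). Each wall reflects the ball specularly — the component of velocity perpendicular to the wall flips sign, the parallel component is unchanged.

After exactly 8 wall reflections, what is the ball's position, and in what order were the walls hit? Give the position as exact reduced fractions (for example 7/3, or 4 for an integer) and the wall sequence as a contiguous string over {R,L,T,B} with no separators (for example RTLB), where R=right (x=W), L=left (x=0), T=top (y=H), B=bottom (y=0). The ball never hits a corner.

Final position: (0,2/3)
Wall sequence: BRTLBRTL

1. t=2 → B at (9,0); v=(3,2)
2. t=2/3 → R at (11,4/3); v=(-3,2)
3. t=7/3 → T at (4,6); v=(-3,-2)
4. t=4/3 → L at (0,10/3); v=(3,-2)
5. t=5/3 → B at (5,0); v=(3,2)
6. t=2 → R at (11,4); v=(-3,2)
7. t=1 → T at (8,6); v=(-3,-2)
8. t=8/3 → L at (0,2/3); v=(3,-2)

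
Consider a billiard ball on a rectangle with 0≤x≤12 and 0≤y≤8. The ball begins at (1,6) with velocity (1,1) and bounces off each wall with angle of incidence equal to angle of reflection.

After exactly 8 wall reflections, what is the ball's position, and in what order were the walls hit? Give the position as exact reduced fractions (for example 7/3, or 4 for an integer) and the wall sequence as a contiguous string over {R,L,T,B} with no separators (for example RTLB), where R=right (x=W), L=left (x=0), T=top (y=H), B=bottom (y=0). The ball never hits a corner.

1. t=2 → T at (3,8); v=(1,-1)
2. t=8 → B at (11,0); v=(1,1)
3. t=1 → R at (12,1); v=(-1,1)
4. t=7 → T at (5,8); v=(-1,-1)
5. t=5 → L at (0,3); v=(1,-1)
6. t=3 → B at (3,0); v=(1,1)
7. t=8 → T at (11,8); v=(1,-1)
8. t=1 → R at (12,7); v=(-1,-1)

Final position: (12,7)
Wall sequence: TBRTLBTR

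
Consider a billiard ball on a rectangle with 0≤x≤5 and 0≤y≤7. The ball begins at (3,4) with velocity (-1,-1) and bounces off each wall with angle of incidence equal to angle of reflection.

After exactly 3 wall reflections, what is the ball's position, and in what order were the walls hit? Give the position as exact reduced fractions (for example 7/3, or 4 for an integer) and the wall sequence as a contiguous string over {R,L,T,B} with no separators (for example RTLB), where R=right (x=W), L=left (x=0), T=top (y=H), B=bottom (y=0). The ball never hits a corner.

1. t=3 → L at (0,1); v=(1,-1)
2. t=1 → B at (1,0); v=(1,1)
3. t=4 → R at (5,4); v=(-1,1)

Final position: (5,4)
Wall sequence: LBR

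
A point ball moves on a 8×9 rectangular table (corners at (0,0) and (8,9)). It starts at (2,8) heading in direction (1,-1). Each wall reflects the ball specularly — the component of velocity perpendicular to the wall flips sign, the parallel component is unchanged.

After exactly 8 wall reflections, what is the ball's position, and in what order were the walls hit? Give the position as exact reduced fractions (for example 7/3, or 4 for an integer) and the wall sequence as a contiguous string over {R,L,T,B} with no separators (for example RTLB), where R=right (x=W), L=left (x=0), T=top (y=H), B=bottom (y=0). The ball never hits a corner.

1. t=6 → R at (8,2); v=(-1,-1)
2. t=2 → B at (6,0); v=(-1,1)
3. t=6 → L at (0,6); v=(1,1)
4. t=3 → T at (3,9); v=(1,-1)
5. t=5 → R at (8,4); v=(-1,-1)
6. t=4 → B at (4,0); v=(-1,1)
7. t=4 → L at (0,4); v=(1,1)
8. t=5 → T at (5,9); v=(1,-1)

Final position: (5,9)
Wall sequence: RBLTRBLT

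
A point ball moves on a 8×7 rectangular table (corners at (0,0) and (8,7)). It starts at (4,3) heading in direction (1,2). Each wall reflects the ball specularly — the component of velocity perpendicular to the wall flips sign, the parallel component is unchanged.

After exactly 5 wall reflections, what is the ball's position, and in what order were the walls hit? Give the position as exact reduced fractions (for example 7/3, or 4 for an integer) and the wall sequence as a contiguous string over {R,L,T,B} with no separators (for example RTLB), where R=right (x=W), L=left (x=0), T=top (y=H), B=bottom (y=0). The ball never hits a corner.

1. t=2 → T at (6,7); v=(1,-2)
2. t=2 → R at (8,3); v=(-1,-2)
3. t=3/2 → B at (13/2,0); v=(-1,2)
4. t=7/2 → T at (3,7); v=(-1,-2)
5. t=3 → L at (0,1); v=(1,-2)

Final position: (0,1)
Wall sequence: TRBTL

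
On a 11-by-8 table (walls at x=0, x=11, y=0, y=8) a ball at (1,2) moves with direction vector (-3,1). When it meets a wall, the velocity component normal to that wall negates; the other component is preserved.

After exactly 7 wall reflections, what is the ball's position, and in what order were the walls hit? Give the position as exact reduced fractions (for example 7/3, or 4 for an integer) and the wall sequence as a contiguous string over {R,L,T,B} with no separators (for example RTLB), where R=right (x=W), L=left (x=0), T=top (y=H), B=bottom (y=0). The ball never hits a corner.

1. t=1/3 → L at (0,7/3); v=(3,1)
2. t=11/3 → R at (11,6); v=(-3,1)
3. t=2 → T at (5,8); v=(-3,-1)
4. t=5/3 → L at (0,19/3); v=(3,-1)
5. t=11/3 → R at (11,8/3); v=(-3,-1)
6. t=8/3 → B at (3,0); v=(-3,1)
7. t=1 → L at (0,1); v=(3,1)

Final position: (0,1)
Wall sequence: LRTLRBL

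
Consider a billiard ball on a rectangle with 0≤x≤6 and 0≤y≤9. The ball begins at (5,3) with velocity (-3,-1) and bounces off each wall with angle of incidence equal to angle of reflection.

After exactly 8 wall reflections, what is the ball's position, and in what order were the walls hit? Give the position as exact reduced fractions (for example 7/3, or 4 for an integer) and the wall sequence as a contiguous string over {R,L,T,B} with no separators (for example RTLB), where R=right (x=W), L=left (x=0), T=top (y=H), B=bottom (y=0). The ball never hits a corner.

1. t=5/3 → L at (0,4/3); v=(3,-1)
2. t=4/3 → B at (4,0); v=(3,1)
3. t=2/3 → R at (6,2/3); v=(-3,1)
4. t=2 → L at (0,8/3); v=(3,1)
5. t=2 → R at (6,14/3); v=(-3,1)
6. t=2 → L at (0,20/3); v=(3,1)
7. t=2 → R at (6,26/3); v=(-3,1)
8. t=1/3 → T at (5,9); v=(-3,-1)

Final position: (5,9)
Wall sequence: LBRLRLRT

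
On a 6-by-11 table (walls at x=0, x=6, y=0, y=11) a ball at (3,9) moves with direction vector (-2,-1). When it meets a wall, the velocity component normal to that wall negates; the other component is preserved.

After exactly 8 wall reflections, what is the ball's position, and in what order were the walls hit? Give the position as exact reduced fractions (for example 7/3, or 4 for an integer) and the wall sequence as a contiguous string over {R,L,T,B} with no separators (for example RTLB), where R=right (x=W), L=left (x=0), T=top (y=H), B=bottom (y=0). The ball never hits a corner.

1. t=3/2 → L at (0,15/2); v=(2,-1)
2. t=3 → R at (6,9/2); v=(-2,-1)
3. t=3 → L at (0,3/2); v=(2,-1)
4. t=3/2 → B at (3,0); v=(2,1)
5. t=3/2 → R at (6,3/2); v=(-2,1)
6. t=3 → L at (0,9/2); v=(2,1)
7. t=3 → R at (6,15/2); v=(-2,1)
8. t=3 → L at (0,21/2); v=(2,1)

Final position: (0,21/2)
Wall sequence: LRLBRLRL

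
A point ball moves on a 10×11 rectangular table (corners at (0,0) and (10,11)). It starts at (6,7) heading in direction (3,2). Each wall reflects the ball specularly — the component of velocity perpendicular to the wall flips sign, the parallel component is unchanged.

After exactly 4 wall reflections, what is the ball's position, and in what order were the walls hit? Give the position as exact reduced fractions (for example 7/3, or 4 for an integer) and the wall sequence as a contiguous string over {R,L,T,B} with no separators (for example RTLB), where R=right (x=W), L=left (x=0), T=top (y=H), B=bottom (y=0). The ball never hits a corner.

Final position: (17/2,0)
Wall sequence: RTLB

1. t=4/3 → R at (10,29/3); v=(-3,2)
2. t=2/3 → T at (8,11); v=(-3,-2)
3. t=8/3 → L at (0,17/3); v=(3,-2)
4. t=17/6 → B at (17/2,0); v=(3,2)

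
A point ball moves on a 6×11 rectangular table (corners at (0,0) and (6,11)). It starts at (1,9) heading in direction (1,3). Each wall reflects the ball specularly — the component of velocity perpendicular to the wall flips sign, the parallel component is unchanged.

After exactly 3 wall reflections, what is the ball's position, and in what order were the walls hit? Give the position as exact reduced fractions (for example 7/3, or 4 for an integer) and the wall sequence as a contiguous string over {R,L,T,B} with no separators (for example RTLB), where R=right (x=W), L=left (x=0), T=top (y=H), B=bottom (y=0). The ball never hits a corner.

1. t=2/3 → T at (5/3,11); v=(1,-3)
2. t=11/3 → B at (16/3,0); v=(1,3)
3. t=2/3 → R at (6,2); v=(-1,3)

Final position: (6,2)
Wall sequence: TBR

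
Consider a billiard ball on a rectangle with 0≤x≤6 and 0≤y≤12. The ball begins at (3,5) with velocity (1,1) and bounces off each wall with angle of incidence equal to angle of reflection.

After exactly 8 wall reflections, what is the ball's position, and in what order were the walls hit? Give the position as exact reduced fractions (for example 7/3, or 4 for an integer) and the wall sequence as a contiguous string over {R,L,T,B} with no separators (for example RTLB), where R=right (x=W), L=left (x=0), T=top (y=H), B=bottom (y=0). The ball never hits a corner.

1. t=3 → R at (6,8); v=(-1,1)
2. t=4 → T at (2,12); v=(-1,-1)
3. t=2 → L at (0,10); v=(1,-1)
4. t=6 → R at (6,4); v=(-1,-1)
5. t=4 → B at (2,0); v=(-1,1)
6. t=2 → L at (0,2); v=(1,1)
7. t=6 → R at (6,8); v=(-1,1)
8. t=4 → T at (2,12); v=(-1,-1)

Final position: (2,12)
Wall sequence: RTLRBLRT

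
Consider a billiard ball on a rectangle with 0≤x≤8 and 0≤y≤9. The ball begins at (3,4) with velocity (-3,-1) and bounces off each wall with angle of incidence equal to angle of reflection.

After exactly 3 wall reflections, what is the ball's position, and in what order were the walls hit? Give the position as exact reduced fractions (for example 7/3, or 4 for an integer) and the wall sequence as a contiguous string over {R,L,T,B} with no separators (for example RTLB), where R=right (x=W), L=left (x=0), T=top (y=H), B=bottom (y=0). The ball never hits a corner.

1. t=1 → L at (0,3); v=(3,-1)
2. t=8/3 → R at (8,1/3); v=(-3,-1)
3. t=1/3 → B at (7,0); v=(-3,1)

Final position: (7,0)
Wall sequence: LRB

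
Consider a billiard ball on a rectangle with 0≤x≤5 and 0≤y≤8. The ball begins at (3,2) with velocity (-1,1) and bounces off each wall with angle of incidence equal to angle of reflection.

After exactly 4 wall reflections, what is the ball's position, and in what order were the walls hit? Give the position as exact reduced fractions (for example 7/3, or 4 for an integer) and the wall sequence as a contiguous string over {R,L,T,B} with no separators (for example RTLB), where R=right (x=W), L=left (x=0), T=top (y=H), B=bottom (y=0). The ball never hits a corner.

Final position: (0,1)
Wall sequence: LTRL

1. t=3 → L at (0,5); v=(1,1)
2. t=3 → T at (3,8); v=(1,-1)
3. t=2 → R at (5,6); v=(-1,-1)
4. t=5 → L at (0,1); v=(1,-1)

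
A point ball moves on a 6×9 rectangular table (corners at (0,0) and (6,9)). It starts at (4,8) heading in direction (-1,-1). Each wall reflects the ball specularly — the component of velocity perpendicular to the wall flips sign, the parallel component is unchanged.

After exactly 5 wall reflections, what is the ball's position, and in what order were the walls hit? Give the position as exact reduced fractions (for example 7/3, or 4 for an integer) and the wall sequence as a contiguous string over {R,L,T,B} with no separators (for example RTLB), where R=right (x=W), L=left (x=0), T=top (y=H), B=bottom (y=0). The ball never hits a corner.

Final position: (1,9)
Wall sequence: LBRLT

1. t=4 → L at (0,4); v=(1,-1)
2. t=4 → B at (4,0); v=(1,1)
3. t=2 → R at (6,2); v=(-1,1)
4. t=6 → L at (0,8); v=(1,1)
5. t=1 → T at (1,9); v=(1,-1)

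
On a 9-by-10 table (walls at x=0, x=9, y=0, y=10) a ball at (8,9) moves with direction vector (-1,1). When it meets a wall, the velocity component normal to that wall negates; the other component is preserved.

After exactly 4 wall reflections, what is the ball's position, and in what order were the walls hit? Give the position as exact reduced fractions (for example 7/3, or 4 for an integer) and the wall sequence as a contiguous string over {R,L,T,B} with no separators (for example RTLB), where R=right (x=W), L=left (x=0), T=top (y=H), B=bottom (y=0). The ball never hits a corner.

Final position: (9,6)
Wall sequence: TLBR

1. t=1 → T at (7,10); v=(-1,-1)
2. t=7 → L at (0,3); v=(1,-1)
3. t=3 → B at (3,0); v=(1,1)
4. t=6 → R at (9,6); v=(-1,1)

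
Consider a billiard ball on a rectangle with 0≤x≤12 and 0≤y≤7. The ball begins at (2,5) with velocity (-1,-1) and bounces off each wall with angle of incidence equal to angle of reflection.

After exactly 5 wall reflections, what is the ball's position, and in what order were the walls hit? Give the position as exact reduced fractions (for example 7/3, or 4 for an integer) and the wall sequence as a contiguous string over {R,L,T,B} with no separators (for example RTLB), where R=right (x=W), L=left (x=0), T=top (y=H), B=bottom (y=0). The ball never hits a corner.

Final position: (7,0)
Wall sequence: LBTRB

1. t=2 → L at (0,3); v=(1,-1)
2. t=3 → B at (3,0); v=(1,1)
3. t=7 → T at (10,7); v=(1,-1)
4. t=2 → R at (12,5); v=(-1,-1)
5. t=5 → B at (7,0); v=(-1,1)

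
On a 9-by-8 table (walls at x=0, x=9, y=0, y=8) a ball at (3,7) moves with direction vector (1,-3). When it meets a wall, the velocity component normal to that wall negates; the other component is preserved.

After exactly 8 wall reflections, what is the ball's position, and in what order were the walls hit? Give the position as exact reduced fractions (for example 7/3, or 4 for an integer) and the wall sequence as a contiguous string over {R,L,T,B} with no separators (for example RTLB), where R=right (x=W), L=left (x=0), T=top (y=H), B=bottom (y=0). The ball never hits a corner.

Final position: (2/3,8)
Wall sequence: BTRBTBLT

1. t=7/3 → B at (16/3,0); v=(1,3)
2. t=8/3 → T at (8,8); v=(1,-3)
3. t=1 → R at (9,5); v=(-1,-3)
4. t=5/3 → B at (22/3,0); v=(-1,3)
5. t=8/3 → T at (14/3,8); v=(-1,-3)
6. t=8/3 → B at (2,0); v=(-1,3)
7. t=2 → L at (0,6); v=(1,3)
8. t=2/3 → T at (2/3,8); v=(1,-3)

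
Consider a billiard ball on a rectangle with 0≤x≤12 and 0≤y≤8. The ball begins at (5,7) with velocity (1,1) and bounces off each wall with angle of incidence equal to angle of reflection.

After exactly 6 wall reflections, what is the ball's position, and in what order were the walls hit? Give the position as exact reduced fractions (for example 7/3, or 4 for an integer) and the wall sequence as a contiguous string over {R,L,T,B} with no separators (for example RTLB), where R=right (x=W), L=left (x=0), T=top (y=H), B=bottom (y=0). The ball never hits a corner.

1. t=1 → T at (6,8); v=(1,-1)
2. t=6 → R at (12,2); v=(-1,-1)
3. t=2 → B at (10,0); v=(-1,1)
4. t=8 → T at (2,8); v=(-1,-1)
5. t=2 → L at (0,6); v=(1,-1)
6. t=6 → B at (6,0); v=(1,1)

Final position: (6,0)
Wall sequence: TRBTLB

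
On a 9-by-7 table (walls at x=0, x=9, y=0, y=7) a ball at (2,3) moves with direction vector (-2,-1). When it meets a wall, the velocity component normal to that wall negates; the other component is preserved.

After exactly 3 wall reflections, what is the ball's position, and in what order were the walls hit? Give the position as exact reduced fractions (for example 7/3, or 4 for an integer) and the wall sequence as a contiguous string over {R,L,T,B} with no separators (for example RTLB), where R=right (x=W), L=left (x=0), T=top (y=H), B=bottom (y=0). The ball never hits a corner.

Final position: (9,5/2)
Wall sequence: LBR

1. t=1 → L at (0,2); v=(2,-1)
2. t=2 → B at (4,0); v=(2,1)
3. t=5/2 → R at (9,5/2); v=(-2,1)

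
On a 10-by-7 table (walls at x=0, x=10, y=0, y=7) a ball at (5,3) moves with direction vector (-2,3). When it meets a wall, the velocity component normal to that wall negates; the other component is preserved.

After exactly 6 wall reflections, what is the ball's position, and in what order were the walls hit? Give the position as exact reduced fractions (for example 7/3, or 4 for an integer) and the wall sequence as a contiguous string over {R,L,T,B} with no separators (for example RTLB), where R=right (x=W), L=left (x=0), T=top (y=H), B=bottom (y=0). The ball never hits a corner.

Final position: (25/3,0)
Wall sequence: TLBTRB

1. t=4/3 → T at (7/3,7); v=(-2,-3)
2. t=7/6 → L at (0,7/2); v=(2,-3)
3. t=7/6 → B at (7/3,0); v=(2,3)
4. t=7/3 → T at (7,7); v=(2,-3)
5. t=3/2 → R at (10,5/2); v=(-2,-3)
6. t=5/6 → B at (25/3,0); v=(-2,3)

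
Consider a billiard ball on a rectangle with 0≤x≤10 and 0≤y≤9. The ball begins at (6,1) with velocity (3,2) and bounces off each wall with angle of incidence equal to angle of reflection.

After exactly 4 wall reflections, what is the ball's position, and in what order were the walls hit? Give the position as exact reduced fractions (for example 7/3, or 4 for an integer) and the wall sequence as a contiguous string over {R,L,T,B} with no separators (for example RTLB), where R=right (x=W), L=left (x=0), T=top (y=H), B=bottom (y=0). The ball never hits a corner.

Final position: (10,1)
Wall sequence: RTLR

1. t=4/3 → R at (10,11/3); v=(-3,2)
2. t=8/3 → T at (2,9); v=(-3,-2)
3. t=2/3 → L at (0,23/3); v=(3,-2)
4. t=10/3 → R at (10,1); v=(-3,-2)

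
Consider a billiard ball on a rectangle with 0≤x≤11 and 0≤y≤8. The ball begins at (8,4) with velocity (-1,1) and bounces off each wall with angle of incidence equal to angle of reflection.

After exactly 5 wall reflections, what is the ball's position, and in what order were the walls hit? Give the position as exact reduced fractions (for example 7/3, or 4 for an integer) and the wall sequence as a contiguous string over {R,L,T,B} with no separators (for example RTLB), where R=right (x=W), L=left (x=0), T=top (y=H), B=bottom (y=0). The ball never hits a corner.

Final position: (10,8)
Wall sequence: TLBRT

1. t=4 → T at (4,8); v=(-1,-1)
2. t=4 → L at (0,4); v=(1,-1)
3. t=4 → B at (4,0); v=(1,1)
4. t=7 → R at (11,7); v=(-1,1)
5. t=1 → T at (10,8); v=(-1,-1)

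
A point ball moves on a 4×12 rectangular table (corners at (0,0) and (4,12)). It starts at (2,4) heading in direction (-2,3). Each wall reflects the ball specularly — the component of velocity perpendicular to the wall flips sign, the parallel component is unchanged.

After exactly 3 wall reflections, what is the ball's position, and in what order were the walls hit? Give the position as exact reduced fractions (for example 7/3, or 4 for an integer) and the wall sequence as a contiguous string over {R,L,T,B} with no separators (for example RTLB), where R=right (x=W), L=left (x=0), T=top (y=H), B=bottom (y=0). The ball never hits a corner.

1. t=1 → L at (0,7); v=(2,3)
2. t=5/3 → T at (10/3,12); v=(2,-3)
3. t=1/3 → R at (4,11); v=(-2,-3)

Final position: (4,11)
Wall sequence: LTR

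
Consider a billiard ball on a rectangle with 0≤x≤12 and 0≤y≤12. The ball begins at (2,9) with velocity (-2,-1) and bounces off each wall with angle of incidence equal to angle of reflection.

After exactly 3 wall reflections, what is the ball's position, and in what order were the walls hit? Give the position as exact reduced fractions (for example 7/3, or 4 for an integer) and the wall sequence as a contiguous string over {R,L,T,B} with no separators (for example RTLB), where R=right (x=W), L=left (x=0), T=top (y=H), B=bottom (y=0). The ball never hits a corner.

1. t=1 → L at (0,8); v=(2,-1)
2. t=6 → R at (12,2); v=(-2,-1)
3. t=2 → B at (8,0); v=(-2,1)

Final position: (8,0)
Wall sequence: LRB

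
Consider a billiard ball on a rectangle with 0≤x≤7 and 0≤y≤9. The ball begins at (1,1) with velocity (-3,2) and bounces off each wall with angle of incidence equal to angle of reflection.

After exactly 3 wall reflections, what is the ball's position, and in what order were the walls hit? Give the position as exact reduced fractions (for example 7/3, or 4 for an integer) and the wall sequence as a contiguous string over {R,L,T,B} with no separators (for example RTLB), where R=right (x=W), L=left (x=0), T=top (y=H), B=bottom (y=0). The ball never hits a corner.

1. t=1/3 → L at (0,5/3); v=(3,2)
2. t=7/3 → R at (7,19/3); v=(-3,2)
3. t=4/3 → T at (3,9); v=(-3,-2)

Final position: (3,9)
Wall sequence: LRT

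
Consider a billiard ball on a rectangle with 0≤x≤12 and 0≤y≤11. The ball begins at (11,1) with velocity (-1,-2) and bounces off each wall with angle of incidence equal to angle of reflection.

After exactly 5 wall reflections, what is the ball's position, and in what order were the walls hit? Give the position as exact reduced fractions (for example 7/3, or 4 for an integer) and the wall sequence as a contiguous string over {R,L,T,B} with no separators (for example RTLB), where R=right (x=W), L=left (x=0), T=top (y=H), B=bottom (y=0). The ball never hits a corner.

Final position: (6,11)
Wall sequence: BTLBT

1. t=1/2 → B at (21/2,0); v=(-1,2)
2. t=11/2 → T at (5,11); v=(-1,-2)
3. t=5 → L at (0,1); v=(1,-2)
4. t=1/2 → B at (1/2,0); v=(1,2)
5. t=11/2 → T at (6,11); v=(1,-2)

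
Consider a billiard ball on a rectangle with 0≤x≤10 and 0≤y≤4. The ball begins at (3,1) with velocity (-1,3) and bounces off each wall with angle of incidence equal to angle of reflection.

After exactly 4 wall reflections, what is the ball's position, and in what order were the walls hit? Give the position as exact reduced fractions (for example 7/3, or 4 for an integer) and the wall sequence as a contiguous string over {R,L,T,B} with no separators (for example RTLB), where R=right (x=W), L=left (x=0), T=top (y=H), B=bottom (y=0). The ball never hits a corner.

Final position: (2/3,4)
Wall sequence: TBLT

1. t=1 → T at (2,4); v=(-1,-3)
2. t=4/3 → B at (2/3,0); v=(-1,3)
3. t=2/3 → L at (0,2); v=(1,3)
4. t=2/3 → T at (2/3,4); v=(1,-3)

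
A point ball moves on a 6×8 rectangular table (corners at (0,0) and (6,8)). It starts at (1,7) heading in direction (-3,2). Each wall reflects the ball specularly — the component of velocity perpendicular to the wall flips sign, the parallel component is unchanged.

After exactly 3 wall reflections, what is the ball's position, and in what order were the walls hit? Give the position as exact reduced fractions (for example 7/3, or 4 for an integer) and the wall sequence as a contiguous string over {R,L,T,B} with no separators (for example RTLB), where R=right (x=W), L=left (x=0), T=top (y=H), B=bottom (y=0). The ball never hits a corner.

Final position: (6,13/3)
Wall sequence: LTR

1. t=1/3 → L at (0,23/3); v=(3,2)
2. t=1/6 → T at (1/2,8); v=(3,-2)
3. t=11/6 → R at (6,13/3); v=(-3,-2)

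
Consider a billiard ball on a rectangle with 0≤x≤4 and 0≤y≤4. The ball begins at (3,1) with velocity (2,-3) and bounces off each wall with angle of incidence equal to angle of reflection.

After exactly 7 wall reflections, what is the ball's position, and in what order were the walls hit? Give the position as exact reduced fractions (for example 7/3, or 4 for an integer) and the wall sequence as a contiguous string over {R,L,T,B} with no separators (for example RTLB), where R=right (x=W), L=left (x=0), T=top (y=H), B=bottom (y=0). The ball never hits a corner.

1. t=1/3 → B at (11/3,0); v=(2,3)
2. t=1/6 → R at (4,1/2); v=(-2,3)
3. t=7/6 → T at (5/3,4); v=(-2,-3)
4. t=5/6 → L at (0,3/2); v=(2,-3)
5. t=1/2 → B at (1,0); v=(2,3)
6. t=4/3 → T at (11/3,4); v=(2,-3)
7. t=1/6 → R at (4,7/2); v=(-2,-3)

Final position: (4,7/2)
Wall sequence: BRTLBTR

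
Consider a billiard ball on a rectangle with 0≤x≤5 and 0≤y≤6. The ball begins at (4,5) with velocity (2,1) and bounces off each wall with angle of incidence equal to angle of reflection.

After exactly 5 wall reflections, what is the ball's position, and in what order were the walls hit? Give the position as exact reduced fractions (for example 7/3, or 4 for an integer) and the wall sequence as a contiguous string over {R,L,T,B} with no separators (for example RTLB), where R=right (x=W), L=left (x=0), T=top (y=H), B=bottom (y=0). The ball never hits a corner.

1. t=1/2 → R at (5,11/2); v=(-2,1)
2. t=1/2 → T at (4,6); v=(-2,-1)
3. t=2 → L at (0,4); v=(2,-1)
4. t=5/2 → R at (5,3/2); v=(-2,-1)
5. t=3/2 → B at (2,0); v=(-2,1)

Final position: (2,0)
Wall sequence: RTLRB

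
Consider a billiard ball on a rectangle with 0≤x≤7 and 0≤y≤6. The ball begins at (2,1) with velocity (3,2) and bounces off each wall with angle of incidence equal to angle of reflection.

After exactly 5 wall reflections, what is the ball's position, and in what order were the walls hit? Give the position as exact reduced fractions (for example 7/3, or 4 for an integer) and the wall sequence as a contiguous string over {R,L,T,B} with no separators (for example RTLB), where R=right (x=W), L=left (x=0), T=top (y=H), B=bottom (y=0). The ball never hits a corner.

Final position: (7,5/3)
Wall sequence: RTLBR

1. t=5/3 → R at (7,13/3); v=(-3,2)
2. t=5/6 → T at (9/2,6); v=(-3,-2)
3. t=3/2 → L at (0,3); v=(3,-2)
4. t=3/2 → B at (9/2,0); v=(3,2)
5. t=5/6 → R at (7,5/3); v=(-3,2)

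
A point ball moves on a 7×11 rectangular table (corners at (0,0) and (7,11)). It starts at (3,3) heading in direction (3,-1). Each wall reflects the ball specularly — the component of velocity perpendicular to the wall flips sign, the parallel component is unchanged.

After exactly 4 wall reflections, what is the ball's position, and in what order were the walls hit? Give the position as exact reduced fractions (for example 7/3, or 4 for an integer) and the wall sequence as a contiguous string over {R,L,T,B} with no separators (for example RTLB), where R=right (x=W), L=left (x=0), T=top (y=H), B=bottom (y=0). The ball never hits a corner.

Final position: (7,3)
Wall sequence: RBLR

1. t=4/3 → R at (7,5/3); v=(-3,-1)
2. t=5/3 → B at (2,0); v=(-3,1)
3. t=2/3 → L at (0,2/3); v=(3,1)
4. t=7/3 → R at (7,3); v=(-3,1)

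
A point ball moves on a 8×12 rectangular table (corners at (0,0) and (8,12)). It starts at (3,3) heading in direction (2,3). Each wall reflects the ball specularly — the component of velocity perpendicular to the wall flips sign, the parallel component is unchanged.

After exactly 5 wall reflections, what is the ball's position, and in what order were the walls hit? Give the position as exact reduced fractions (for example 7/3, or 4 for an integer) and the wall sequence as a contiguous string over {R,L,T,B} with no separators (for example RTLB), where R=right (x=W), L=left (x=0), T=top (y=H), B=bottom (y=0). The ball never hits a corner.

Final position: (8,21/2)
Wall sequence: RTLBR

1. t=5/2 → R at (8,21/2); v=(-2,3)
2. t=1/2 → T at (7,12); v=(-2,-3)
3. t=7/2 → L at (0,3/2); v=(2,-3)
4. t=1/2 → B at (1,0); v=(2,3)
5. t=7/2 → R at (8,21/2); v=(-2,3)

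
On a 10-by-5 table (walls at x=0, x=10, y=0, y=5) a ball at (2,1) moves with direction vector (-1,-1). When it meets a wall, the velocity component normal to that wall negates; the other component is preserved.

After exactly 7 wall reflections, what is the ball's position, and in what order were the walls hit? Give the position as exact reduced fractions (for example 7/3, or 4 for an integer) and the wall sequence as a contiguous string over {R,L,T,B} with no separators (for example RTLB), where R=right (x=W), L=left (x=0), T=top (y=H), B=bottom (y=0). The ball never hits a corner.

1. t=1 → B at (1,0); v=(-1,1)
2. t=1 → L at (0,1); v=(1,1)
3. t=4 → T at (4,5); v=(1,-1)
4. t=5 → B at (9,0); v=(1,1)
5. t=1 → R at (10,1); v=(-1,1)
6. t=4 → T at (6,5); v=(-1,-1)
7. t=5 → B at (1,0); v=(-1,1)

Final position: (1,0)
Wall sequence: BLTBRTB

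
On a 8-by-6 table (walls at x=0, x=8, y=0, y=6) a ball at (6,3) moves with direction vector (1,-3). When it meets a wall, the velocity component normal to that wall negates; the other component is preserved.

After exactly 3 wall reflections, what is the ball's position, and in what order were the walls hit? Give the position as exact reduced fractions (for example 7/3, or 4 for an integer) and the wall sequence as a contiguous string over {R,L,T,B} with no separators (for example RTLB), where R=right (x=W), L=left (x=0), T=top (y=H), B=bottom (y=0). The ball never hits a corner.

Final position: (7,6)
Wall sequence: BRT

1. t=1 → B at (7,0); v=(1,3)
2. t=1 → R at (8,3); v=(-1,3)
3. t=1 → T at (7,6); v=(-1,-3)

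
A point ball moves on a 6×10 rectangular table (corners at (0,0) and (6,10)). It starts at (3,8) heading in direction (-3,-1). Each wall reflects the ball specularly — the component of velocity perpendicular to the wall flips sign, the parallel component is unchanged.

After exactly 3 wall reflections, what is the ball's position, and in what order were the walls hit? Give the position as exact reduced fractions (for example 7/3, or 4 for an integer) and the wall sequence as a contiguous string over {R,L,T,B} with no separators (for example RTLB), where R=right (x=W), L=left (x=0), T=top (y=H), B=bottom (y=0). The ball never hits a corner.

Final position: (0,3)
Wall sequence: LRL

1. t=1 → L at (0,7); v=(3,-1)
2. t=2 → R at (6,5); v=(-3,-1)
3. t=2 → L at (0,3); v=(3,-1)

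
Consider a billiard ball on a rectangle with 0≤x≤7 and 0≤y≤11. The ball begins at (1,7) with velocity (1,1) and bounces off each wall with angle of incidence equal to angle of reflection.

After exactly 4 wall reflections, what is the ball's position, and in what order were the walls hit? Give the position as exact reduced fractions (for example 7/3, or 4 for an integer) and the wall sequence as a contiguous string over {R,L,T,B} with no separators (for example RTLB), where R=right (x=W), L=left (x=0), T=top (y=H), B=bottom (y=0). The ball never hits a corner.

Final position: (2,0)
Wall sequence: TRLB

1. t=4 → T at (5,11); v=(1,-1)
2. t=2 → R at (7,9); v=(-1,-1)
3. t=7 → L at (0,2); v=(1,-1)
4. t=2 → B at (2,0); v=(1,1)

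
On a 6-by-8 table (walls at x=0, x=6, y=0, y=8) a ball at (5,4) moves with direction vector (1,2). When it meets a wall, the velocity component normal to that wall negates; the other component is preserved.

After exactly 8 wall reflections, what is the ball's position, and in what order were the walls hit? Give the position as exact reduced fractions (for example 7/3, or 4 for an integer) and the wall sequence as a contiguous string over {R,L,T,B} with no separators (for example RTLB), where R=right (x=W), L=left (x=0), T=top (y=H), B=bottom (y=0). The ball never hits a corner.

1. t=1 → R at (6,6); v=(-1,2)
2. t=1 → T at (5,8); v=(-1,-2)
3. t=4 → B at (1,0); v=(-1,2)
4. t=1 → L at (0,2); v=(1,2)
5. t=3 → T at (3,8); v=(1,-2)
6. t=3 → R at (6,2); v=(-1,-2)
7. t=1 → B at (5,0); v=(-1,2)
8. t=4 → T at (1,8); v=(-1,-2)

Final position: (1,8)
Wall sequence: RTBLTRBT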